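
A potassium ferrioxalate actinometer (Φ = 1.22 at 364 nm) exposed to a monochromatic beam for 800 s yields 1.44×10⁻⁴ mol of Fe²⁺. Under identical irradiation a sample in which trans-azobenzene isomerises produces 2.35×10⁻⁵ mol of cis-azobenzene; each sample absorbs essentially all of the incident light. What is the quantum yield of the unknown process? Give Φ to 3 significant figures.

Φ = 0.199

Photons absorbed by the actinometer: 1.44×10⁻⁴ / 1.22 = 1.180×10⁻⁴ mol.
Φ(unknown) = 2.35×10⁻⁵ / 1.180×10⁻⁴ = 0.199.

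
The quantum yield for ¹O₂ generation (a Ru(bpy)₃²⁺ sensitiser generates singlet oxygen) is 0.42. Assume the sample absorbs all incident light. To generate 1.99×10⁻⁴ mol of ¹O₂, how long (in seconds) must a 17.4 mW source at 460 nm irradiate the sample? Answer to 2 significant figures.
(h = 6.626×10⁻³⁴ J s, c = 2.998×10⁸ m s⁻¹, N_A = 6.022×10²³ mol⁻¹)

Photons that must be absorbed: 1.99×10⁻⁴ / 0.42 = 4.738×10⁻⁴ mol.
Photon energy: hc/λ = 4.318×10⁻¹⁹ J; per mole, 2.600×10⁵ J mol⁻¹.
Energy required: 4.738×10⁻⁴ × 2.600×10⁵ = 123.2 J.
Time: 123.2 J / 0.0174 W = 7100 s.

t ≈ 7100 s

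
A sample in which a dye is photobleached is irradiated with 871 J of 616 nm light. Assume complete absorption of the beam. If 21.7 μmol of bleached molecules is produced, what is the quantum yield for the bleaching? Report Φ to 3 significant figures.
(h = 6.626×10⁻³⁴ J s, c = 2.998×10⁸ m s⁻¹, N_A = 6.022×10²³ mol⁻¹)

Product: 21.7 μmol = 2.17×10⁻⁵ mol.
Photon energy at 616 nm: hc/λ = (6.626×10⁻³⁴)(2.998×10⁸)/(616×10⁻⁹) = 3.225×10⁻¹⁹ J.
Photons incident: 871 / 3.225×10⁻¹⁹ = 2.701×10²¹, i.e. 2.701×10²¹/6.022×10²³ = 0.004485 mol.
Φ = 2.17×10⁻⁵ mol / 0.004485 mol photons = 0.00484.

Φ = 0.00484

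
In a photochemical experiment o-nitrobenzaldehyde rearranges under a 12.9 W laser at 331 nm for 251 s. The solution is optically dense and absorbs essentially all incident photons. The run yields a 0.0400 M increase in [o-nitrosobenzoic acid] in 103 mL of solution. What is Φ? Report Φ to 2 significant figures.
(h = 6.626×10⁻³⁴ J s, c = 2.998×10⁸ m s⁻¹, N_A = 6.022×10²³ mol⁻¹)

Product: (0.0400 M)(0.103 L) = 0.004120 mol.
Photon energy at 331 nm: hc/λ = (6.626×10⁻³⁴)(2.998×10⁸)/(331×10⁻⁹) = 6.001×10⁻¹⁹ J.
Energy delivered: (12.9 W)(251 s) = 3238 J.
Photons incident: 3238 / 6.001×10⁻¹⁹ = 5.396×10²¹, i.e. 5.396×10²¹/6.022×10²³ = 0.008960 mol.
Φ = 0.004120 mol / 0.008960 mol photons = 0.46.

Φ = 0.46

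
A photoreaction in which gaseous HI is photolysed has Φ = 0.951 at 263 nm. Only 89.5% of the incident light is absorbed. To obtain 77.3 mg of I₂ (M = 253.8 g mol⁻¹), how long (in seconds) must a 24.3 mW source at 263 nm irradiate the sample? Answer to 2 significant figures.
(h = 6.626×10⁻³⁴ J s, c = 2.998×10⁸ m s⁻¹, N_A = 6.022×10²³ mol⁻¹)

Product: 77.3 mg / 253.8 g mol⁻¹ = 3.046×10⁻⁴ mol.
Photons that must be absorbed: 3.046×10⁻⁴ / 0.951 = 3.203×10⁻⁴ mol.
Incident photons needed: 3.203×10⁻⁴ / 0.895 = 3.579×10⁻⁴ mol.
Photon energy: hc/λ = 7.553×10⁻¹⁹ J; per mole, 4.548×10⁵ J mol⁻¹.
Energy required: 3.579×10⁻⁴ × 4.548×10⁵ = 162.8 J.
Time: 162.8 J / 0.0243 W = 6700 s.

t ≈ 6700 s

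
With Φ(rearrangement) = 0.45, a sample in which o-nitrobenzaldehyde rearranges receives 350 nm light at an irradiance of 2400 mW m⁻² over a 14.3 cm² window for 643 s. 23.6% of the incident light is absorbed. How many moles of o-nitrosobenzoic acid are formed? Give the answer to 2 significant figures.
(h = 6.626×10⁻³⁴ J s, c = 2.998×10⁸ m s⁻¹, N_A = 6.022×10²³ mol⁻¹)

6.9×10⁻⁷ mol

Photon energy at 350 nm: hc/λ = (6.626×10⁻³⁴)(2.998×10⁸)/(350×10⁻⁹) = 5.676×10⁻¹⁹ J.
Energy delivered: (2400 mW m⁻²)(14.3×10⁻⁴ m²)(643 s) = 2.207 J.
Photons incident: 2.207 / 5.676×10⁻¹⁹ = 3.888×10¹⁸, i.e. 3.888×10¹⁸/6.022×10²³ = 6.456×10⁻⁶ mol.
Photons absorbed: 0.236 × 6.456×10⁻⁶ = 1.524×10⁻⁶ mol.
Product: Φ × n_abs = 0.45 × 1.524×10⁻⁶ = 6.858×10⁻⁷ mol.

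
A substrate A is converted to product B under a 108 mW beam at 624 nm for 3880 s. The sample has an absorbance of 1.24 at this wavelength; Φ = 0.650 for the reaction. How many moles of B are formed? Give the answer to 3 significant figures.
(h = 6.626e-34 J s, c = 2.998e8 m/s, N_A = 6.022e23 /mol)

0.00134 mol

Photon energy at 624 nm: hc/λ = (6.626e-34)(2.998e8)/(624e-9) = 3.183e-19 J.
Energy delivered: (108 mW)(3880 s) = 419.0 J.
Photons incident: 419.0 / 3.183e-19 = 1.316e21, i.e. 1.316e21/6.022e23 = 0.002185 mol.
Fraction absorbed: 1 − 10^(−1.24) = 0.9425.
Photons absorbed: 0.9425 × 0.002185 = 0.002059 mol.
Product: Φ × n_abs = 0.650 × 0.002059 = 0.001338 mol.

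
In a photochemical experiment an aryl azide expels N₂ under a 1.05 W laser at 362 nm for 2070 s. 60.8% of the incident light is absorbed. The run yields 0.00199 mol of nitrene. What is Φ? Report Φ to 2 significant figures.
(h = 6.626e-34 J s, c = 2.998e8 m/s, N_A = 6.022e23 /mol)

Photon energy at 362 nm: hc/λ = (6.626e-34)(2.998e8)/(362e-9) = 5.487e-19 J.
Energy delivered: (1.05 W)(2070 s) = 2174 J.
Photons incident: 2174 / 5.487e-19 = 3.962e21, i.e. 3.962e21/6.022e23 = 0.006579 mol.
Photons absorbed: 0.608 × 0.006579 = 0.004000 mol.
Φ = 0.00199 mol / 0.004000 mol photons = 0.50.

Φ = 0.50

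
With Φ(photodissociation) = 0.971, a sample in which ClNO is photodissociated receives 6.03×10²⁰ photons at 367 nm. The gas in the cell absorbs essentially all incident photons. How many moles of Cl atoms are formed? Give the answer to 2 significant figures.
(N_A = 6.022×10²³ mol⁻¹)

Moles of photons: 6.03×10²⁰ / 6.022×10²³ = 0.001001 mol.
Product: Φ × n_abs = 0.971 × 0.001001 = 9.720×10⁻⁴ mol.

9.7×10⁻⁴ mol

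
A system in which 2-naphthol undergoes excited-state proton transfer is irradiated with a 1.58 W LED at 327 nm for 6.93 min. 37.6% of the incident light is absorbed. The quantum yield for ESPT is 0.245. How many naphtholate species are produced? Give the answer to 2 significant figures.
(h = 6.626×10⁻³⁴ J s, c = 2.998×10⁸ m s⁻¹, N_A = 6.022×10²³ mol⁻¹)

Photon energy at 327 nm: hc/λ = (6.626×10⁻³⁴)(2.998×10⁸)/(327×10⁻⁹) = 6.075×10⁻¹⁹ J.
Energy delivered: (1.58 W)(415.8 s) = 657.0 J.
Photons incident: 657.0 / 6.075×10⁻¹⁹ = 1.081×10²¹, i.e. 1.081×10²¹/6.022×10²³ = 0.001795 mol.
Photons absorbed: 0.376 × 0.001795 = 6.749×10⁻⁴ mol.
Product: Φ × n_abs = 0.245 × 6.749×10⁻⁴ = 1.654×10⁻⁴ mol.
As a count: 1.654×10⁻⁴ × 6.022×10²³ = 1.0×10²⁰.

1.0×10²⁰ species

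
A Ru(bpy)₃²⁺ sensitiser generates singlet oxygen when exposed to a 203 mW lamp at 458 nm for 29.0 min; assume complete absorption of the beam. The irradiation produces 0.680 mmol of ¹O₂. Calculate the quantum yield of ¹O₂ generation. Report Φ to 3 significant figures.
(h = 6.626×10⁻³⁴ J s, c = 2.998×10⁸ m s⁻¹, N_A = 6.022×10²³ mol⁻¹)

Φ = 0.503

Product: 0.680 mmol = 6.80×10⁻⁴ mol.
Photon energy at 458 nm: hc/λ = (6.626×10⁻³⁴)(2.998×10⁸)/(458×10⁻⁹) = 4.337×10⁻¹⁹ J.
Energy delivered: (203 mW)(1740 s) = 353.2 J.
Photons incident: 353.2 / 4.337×10⁻¹⁹ = 8.144×10²⁰, i.e. 8.144×10²⁰/6.022×10²³ = 0.001352 mol.
Φ = 6.80×10⁻⁴ mol / 0.001352 mol photons = 0.503.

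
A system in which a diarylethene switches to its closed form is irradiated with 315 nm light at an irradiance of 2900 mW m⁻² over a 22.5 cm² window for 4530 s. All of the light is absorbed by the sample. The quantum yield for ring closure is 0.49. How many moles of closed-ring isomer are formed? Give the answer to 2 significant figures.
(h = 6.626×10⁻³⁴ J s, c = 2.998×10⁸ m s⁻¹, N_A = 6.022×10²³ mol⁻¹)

3.8×10⁻⁵ mol

Photon energy at 315 nm: hc/λ = (6.626×10⁻³⁴)(2.998×10⁸)/(315×10⁻⁹) = 6.306×10⁻¹⁹ J.
Energy delivered: (2900 mW m⁻²)(22.5×10⁻⁴ m²)(4530 s) = 29.56 J.
Photons incident: 29.56 / 6.306×10⁻¹⁹ = 4.688×10¹⁹, i.e. 4.688×10¹⁹/6.022×10²³ = 7.785×10⁻⁵ mol.
Product: Φ × n_abs = 0.49 × 7.785×10⁻⁵ = 3.815×10⁻⁵ mol.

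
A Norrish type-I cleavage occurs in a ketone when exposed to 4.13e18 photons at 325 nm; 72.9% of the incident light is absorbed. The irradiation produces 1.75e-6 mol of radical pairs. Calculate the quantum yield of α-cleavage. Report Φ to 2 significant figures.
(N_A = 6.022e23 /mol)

Φ = 0.35

Moles of photons: 4.13e18 / 6.022e23 = 6.858e-6 mol.
Photons absorbed: 0.729 × 6.858e-6 = 4.999e-6 mol.
Φ = 1.75e-6 mol / 4.999e-6 mol photons = 0.35.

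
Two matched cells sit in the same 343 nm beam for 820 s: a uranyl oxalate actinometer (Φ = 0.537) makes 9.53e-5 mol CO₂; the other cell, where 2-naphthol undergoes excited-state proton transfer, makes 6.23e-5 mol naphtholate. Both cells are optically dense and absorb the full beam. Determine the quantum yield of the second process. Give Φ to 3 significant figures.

Photons absorbed by the actinometer: 9.53e-5 / 0.537 = 1.775e-4 mol.
Φ(unknown) = 6.23e-5 / 1.775e-4 = 0.351.

Φ = 0.351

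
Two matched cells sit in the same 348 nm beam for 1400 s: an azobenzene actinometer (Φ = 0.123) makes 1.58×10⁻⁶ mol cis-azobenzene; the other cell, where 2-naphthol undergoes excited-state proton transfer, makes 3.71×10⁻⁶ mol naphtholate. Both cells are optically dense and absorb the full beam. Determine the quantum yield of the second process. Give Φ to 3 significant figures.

Photons absorbed by the actinometer: 1.58×10⁻⁶ / 0.123 = 1.285×10⁻⁵ mol.
Φ(unknown) = 3.71×10⁻⁶ / 1.285×10⁻⁵ = 0.289.

Φ = 0.289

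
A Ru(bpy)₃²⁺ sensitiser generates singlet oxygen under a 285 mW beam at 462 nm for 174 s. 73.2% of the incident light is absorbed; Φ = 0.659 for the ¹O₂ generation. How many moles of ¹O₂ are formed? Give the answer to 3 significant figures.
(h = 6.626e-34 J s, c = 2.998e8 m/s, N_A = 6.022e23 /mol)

Photon energy at 462 nm: hc/λ = (6.626e-34)(2.998e8)/(462e-9) = 4.300e-19 J.
Energy delivered: (285 mW)(174 s) = 49.59 J.
Photons incident: 49.59 / 4.300e-19 = 1.153e20, i.e. 1.153e20/6.022e23 = 1.915e-4 mol.
Photons absorbed: 0.732 × 1.915e-4 = 1.402e-4 mol.
Product: Φ × n_abs = 0.659 × 1.402e-4 = 9.239e-5 mol.

9.24e-5 mol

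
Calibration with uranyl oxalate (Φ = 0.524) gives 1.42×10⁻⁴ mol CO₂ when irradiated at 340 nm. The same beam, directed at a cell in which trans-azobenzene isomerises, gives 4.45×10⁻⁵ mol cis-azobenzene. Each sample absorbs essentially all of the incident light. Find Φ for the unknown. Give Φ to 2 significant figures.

Photons absorbed by the actinometer: 1.42×10⁻⁴ / 0.524 = 2.710×10⁻⁴ mol.
Φ(unknown) = 4.45×10⁻⁵ / 2.710×10⁻⁴ = 0.16.

Φ = 0.16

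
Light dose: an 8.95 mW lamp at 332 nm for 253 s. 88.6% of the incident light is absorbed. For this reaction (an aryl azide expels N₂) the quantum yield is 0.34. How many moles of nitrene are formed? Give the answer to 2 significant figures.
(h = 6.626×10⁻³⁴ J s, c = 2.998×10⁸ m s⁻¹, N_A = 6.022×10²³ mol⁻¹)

Photon energy at 332 nm: hc/λ = (6.626×10⁻³⁴)(2.998×10⁸)/(332×10⁻⁹) = 5.983×10⁻¹⁹ J.
Energy delivered: (8.95 mW)(253 s) = 2.264 J.
Photons incident: 2.264 / 5.983×10⁻¹⁹ = 3.784×10¹⁸, i.e. 3.784×10¹⁸/6.022×10²³ = 6.284×10⁻⁶ mol.
Photons absorbed: 0.886 × 6.284×10⁻⁶ = 5.568×10⁻⁶ mol.
Product: Φ × n_abs = 0.34 × 5.568×10⁻⁶ = 1.893×10⁻⁶ mol.

1.9×10⁻⁶ mol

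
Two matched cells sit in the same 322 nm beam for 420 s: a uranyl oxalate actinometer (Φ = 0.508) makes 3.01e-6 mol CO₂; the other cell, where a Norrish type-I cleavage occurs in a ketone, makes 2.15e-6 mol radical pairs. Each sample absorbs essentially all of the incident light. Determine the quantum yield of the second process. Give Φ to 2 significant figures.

Φ = 0.36

Photons absorbed by the actinometer: 3.01e-6 / 0.508 = 5.925e-6 mol.
Φ(unknown) = 2.15e-6 / 5.925e-6 = 0.36.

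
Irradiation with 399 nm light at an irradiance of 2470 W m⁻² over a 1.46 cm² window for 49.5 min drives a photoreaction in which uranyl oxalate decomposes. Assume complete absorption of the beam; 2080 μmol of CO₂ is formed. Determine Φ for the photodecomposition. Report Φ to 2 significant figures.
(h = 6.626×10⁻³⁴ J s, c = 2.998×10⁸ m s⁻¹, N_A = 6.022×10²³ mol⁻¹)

Product: 2080 μmol = 0.00208 mol.
Photon energy at 399 nm: hc/λ = (6.626×10⁻³⁴)(2.998×10⁸)/(399×10⁻⁹) = 4.979×10⁻¹⁹ J.
Energy delivered: (2470 W m⁻²)(1.46×10⁻⁴ m²)(2970 s) = 1071 J.
Photons incident: 1071 / 4.979×10⁻¹⁹ = 2.151×10²¹, i.e. 2.151×10²¹/6.022×10²³ = 0.003572 mol.
Φ = 0.00208 mol / 0.003572 mol photons = 0.58.

Φ = 0.58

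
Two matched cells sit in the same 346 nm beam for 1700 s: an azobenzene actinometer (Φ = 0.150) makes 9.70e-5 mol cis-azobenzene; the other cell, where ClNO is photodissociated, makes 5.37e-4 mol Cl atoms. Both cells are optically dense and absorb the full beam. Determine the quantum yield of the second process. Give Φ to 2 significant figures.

Φ = 0.83

Photons absorbed by the actinometer: 9.70e-5 / 0.150 = 6.467e-4 mol.
Φ(unknown) = 5.37e-4 / 6.467e-4 = 0.83.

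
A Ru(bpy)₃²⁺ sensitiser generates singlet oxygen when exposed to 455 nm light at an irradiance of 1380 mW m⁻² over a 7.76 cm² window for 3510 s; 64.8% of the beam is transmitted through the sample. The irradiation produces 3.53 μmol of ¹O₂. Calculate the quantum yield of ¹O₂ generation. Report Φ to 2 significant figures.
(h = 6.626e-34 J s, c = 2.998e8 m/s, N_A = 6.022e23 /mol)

Product: 3.53 μmol = 3.53e-6 mol.
Photon energy at 455 nm: hc/λ = (6.626e-34)(2.998e8)/(455e-9) = 4.366e-19 J.
Energy delivered: (1380 mW m⁻²)(7.76e-4 m²)(3510 s) = 3.759 J.
Photons incident: 3.759 / 4.366e-19 = 8.610e18, i.e. 8.610e18/6.022e23 = 1.430e-5 mol.
Fraction absorbed: 1 − 64.8/100 = 0.3520.
Photons absorbed: 0.3520 × 1.430e-5 = 5.034e-6 mol.
Φ = 3.53e-6 mol / 5.034e-6 mol photons = 0.70.

Φ = 0.70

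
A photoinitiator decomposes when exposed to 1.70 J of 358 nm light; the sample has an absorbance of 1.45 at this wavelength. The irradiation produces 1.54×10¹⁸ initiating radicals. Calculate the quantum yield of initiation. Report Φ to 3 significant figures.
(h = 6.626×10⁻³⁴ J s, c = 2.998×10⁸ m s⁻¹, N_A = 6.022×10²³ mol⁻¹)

Φ = 0.521

Product: 1.54×10¹⁸ / 6.022×10²³ = 2.557×10⁻⁶ mol.
Photon energy at 358 nm: hc/λ = (6.626×10⁻³⁴)(2.998×10⁸)/(358×10⁻⁹) = 5.549×10⁻¹⁹ J.
Photons incident: 1.70 / 5.549×10⁻¹⁹ = 3.064×10¹⁸, i.e. 3.064×10¹⁸/6.022×10²³ = 5.088×10⁻⁶ mol.
Fraction absorbed: 1 − 10^(−1.45) = 0.9645.
Photons absorbed: 0.9645 × 5.088×10⁻⁶ = 4.907×10⁻⁶ mol.
Φ = 2.557×10⁻⁶ mol / 4.907×10⁻⁶ mol photons = 0.521.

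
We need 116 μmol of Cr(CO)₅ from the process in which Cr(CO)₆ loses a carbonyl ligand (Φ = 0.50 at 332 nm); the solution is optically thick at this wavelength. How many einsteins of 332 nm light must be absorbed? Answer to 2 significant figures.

2.3e-4 einstein

Product: 116 μmol = 1.16e-4 mol.
Photons that must be absorbed: 1.16e-4 / 0.50 = 2.320e-4 mol.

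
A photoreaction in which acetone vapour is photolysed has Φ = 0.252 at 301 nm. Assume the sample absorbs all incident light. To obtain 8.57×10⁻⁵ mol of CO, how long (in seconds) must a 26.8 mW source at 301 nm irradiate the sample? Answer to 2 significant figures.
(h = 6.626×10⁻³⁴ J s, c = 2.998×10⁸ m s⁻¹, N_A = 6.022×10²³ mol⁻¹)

t ≈ 5000 s

Photons that must be absorbed: 8.57×10⁻⁵ / 0.252 = 3.401×10⁻⁴ mol.
Photon energy: hc/λ = 6.600×10⁻¹⁹ J; per mole, 3.975×10⁵ J mol⁻¹.
Energy required: 3.401×10⁻⁴ × 3.975×10⁵ = 135.2 J.
Time: 135.2 J / 0.0268 W = 5000 s.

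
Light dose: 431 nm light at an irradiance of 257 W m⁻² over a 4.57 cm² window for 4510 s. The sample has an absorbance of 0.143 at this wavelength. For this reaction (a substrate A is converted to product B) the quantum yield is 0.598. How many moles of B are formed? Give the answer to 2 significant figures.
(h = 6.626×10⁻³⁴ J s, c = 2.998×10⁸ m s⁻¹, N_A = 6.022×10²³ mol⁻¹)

Photon energy at 431 nm: hc/λ = (6.626×10⁻³⁴)(2.998×10⁸)/(431×10⁻⁹) = 4.609×10⁻¹⁹ J.
Energy delivered: (257 W m⁻²)(4.57×10⁻⁴ m²)(4510 s) = 529.7 J.
Photons incident: 529.7 / 4.609×10⁻¹⁹ = 1.149×10²¹, i.e. 1.149×10²¹/6.022×10²³ = 0.001908 mol.
Fraction absorbed: 1 − 10^(−0.143) = 0.2806.
Photons absorbed: 0.2806 × 0.001908 = 5.354×10⁻⁴ mol.
Product: Φ × n_abs = 0.598 × 5.354×10⁻⁴ = 3.202×10⁻⁴ mol.

3.2×10⁻⁴ mol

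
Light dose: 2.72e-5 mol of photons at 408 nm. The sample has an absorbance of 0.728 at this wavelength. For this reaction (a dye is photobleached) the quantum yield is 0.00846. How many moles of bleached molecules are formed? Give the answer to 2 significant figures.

Fraction absorbed: 1 − 10^(−0.728) = 0.8129.
Photons absorbed: 0.8129 × 2.72e-5 = 2.211e-5 mol.
Product: Φ × n_abs = 0.00846 × 2.211e-5 = 1.871e-7 mol.

1.9e-7 mol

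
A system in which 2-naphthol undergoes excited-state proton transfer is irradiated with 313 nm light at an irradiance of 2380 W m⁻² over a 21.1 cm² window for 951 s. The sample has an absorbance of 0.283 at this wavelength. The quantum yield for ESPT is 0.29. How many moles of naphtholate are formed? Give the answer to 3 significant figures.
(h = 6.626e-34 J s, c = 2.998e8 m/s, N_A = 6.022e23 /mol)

0.00174 mol

Photon energy at 313 nm: hc/λ = (6.626e-34)(2.998e8)/(313e-9) = 6.347e-19 J.
Energy delivered: (2380 W m⁻²)(21.1e-4 m²)(951 s) = 4776 J.
Photons incident: 4776 / 6.347e-19 = 7.525e21, i.e. 7.525e21/6.022e23 = 0.01250 mol.
Fraction absorbed: 1 − 10^(−0.283) = 0.4788.
Photons absorbed: 0.4788 × 0.01250 = 0.005985 mol.
Product: Φ × n_abs = 0.29 × 0.005985 = 0.001736 mol.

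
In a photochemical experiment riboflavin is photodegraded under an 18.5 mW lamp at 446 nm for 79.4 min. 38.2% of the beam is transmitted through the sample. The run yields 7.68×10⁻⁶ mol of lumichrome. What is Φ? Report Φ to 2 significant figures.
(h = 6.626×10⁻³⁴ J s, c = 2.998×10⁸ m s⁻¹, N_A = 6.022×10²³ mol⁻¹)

Photon energy at 446 nm: hc/λ = (6.626×10⁻³⁴)(2.998×10⁸)/(446×10⁻⁹) = 4.454×10⁻¹⁹ J.
Energy delivered: (18.5 mW)(4764 s) = 88.13 J.
Photons incident: 88.13 / 4.454×10⁻¹⁹ = 1.979×10²⁰, i.e. 1.979×10²⁰/6.022×10²³ = 3.286×10⁻⁴ mol.
Fraction absorbed: 1 − 38.2/100 = 0.6180.
Photons absorbed: 0.6180 × 3.286×10⁻⁴ = 2.031×10⁻⁴ mol.
Φ = 7.68×10⁻⁶ mol / 2.031×10⁻⁴ mol photons = 0.038.

Φ = 0.038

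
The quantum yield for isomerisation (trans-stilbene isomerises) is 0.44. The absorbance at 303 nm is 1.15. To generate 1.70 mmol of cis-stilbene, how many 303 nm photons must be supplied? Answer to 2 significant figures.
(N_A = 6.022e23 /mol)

Product: 1.70 mmol = 0.00170 mol.
Photons that must be absorbed: 0.00170 / 0.44 = 0.003864 mol.
Fraction absorbed: 1 − 10^(−1.15) = 0.9292.
Incident photons needed: 0.003864 / 0.9292 = 0.004158 mol.
Photon count: 0.004158 × 6.022e23 = 2.5e21.

2.5e21 photons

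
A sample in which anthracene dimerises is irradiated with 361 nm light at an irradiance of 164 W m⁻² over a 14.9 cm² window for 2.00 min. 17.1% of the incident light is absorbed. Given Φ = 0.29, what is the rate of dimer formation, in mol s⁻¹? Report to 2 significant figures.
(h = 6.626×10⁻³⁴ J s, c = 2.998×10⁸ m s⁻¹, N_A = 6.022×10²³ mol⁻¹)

3.7×10⁻⁸ mol s⁻¹

Photon energy at 361 nm: hc/λ = (6.626×10⁻³⁴)(2.998×10⁸)/(361×10⁻⁹) = 5.503×10⁻¹⁹ J.
Energy delivered: (164 W m⁻²)(14.9×10⁻⁴ m²)(120 s) = 29.32 J.
Photons incident: 29.32 / 5.503×10⁻¹⁹ = 5.328×10¹⁹, i.e. 5.328×10¹⁹/6.022×10²³ = 8.848×10⁻⁵ mol.
Photons absorbed: 0.171 × 8.848×10⁻⁵ = 1.513×10⁻⁵ mol.
Product formed: 0.29 × 1.513×10⁻⁵ = 4.388×10⁻⁶ mol.
Rate: 4.388×10⁻⁶ / 120 s = 3.7×10⁻⁸ mol s⁻¹.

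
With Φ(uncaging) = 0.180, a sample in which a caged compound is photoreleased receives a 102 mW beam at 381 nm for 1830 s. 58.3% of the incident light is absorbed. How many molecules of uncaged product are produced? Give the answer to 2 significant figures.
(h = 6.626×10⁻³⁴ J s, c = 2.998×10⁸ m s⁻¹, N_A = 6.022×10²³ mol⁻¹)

Photon energy at 381 nm: hc/λ = (6.626×10⁻³⁴)(2.998×10⁸)/(381×10⁻⁹) = 5.214×10⁻¹⁹ J.
Energy delivered: (102 mW)(1830 s) = 186.7 J.
Photons incident: 186.7 / 5.214×10⁻¹⁹ = 3.581×10²⁰, i.e. 3.581×10²⁰/6.022×10²³ = 5.947×10⁻⁴ mol.
Photons absorbed: 0.583 × 5.947×10⁻⁴ = 3.467×10⁻⁴ mol.
Product: Φ × n_abs = 0.180 × 3.467×10⁻⁴ = 6.241×10⁻⁵ mol.
As a count: 6.241×10⁻⁵ × 6.022×10²³ = 3.8×10¹⁹.

3.8×10¹⁹ molecules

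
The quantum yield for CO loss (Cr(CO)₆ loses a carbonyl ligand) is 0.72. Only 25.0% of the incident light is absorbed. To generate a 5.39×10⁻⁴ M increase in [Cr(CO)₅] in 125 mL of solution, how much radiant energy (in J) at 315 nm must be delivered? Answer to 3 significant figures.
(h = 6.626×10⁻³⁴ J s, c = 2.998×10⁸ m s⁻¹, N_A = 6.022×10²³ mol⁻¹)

Product: (5.39×10⁻⁴ M)(0.125 L) = 6.738×10⁻⁵ mol.
Photons that must be absorbed: 6.738×10⁻⁵ / 0.72 = 9.358×10⁻⁵ mol.
Incident photons needed: 9.358×10⁻⁵ / 0.250 = 3.743×10⁻⁴ mol.
Photon energy: hc/λ = 6.306×10⁻¹⁹ J; per mole, 3.797×10⁵ J mol⁻¹.
Energy required: 3.743×10⁻⁴ × 3.797×10⁵ = 142 J.

142 J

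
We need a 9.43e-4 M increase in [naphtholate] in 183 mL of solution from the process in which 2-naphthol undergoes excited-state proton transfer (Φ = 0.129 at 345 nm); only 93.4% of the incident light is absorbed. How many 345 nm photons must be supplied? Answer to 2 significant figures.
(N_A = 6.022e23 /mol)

8.6e20 photons

Product: (9.43e-4 M)(0.183 L) = 1.726e-4 mol.
Photons that must be absorbed: 1.726e-4 / 0.129 = 0.001338 mol.
Incident photons needed: 0.001338 / 0.934 = 0.001433 mol.
Photon count: 0.001433 × 6.022e23 = 8.6e20.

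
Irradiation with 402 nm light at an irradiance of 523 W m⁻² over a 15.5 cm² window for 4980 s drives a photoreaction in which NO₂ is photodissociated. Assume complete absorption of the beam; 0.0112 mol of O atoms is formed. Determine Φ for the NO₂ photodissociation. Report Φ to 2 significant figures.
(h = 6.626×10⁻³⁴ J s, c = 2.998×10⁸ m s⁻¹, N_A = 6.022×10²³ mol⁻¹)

Φ = 0.83

Photon energy at 402 nm: hc/λ = (6.626×10⁻³⁴)(2.998×10⁸)/(402×10⁻⁹) = 4.941×10⁻¹⁹ J.
Energy delivered: (523 W m⁻²)(15.5×10⁻⁴ m²)(4980 s) = 4037 J.
Photons incident: 4037 / 4.941×10⁻¹⁹ = 8.170×10²¹, i.e. 8.170×10²¹/6.022×10²³ = 0.01357 mol.
Φ = 0.0112 mol / 0.01357 mol photons = 0.83.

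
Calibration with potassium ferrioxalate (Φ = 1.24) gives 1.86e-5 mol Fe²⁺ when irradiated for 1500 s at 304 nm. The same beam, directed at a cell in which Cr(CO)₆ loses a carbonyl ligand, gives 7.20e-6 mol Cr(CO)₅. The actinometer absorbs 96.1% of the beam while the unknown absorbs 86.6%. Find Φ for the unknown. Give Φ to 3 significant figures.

Φ = 0.533

Photons absorbed by the actinometer: 1.86e-5 / 1.24 = 1.500e-5 mol.
Incident flux: 1.500e-5 / 0.961 = 1.561e-5 einstein.
Absorbed by unknown: 0.866 × 1.561e-5 = 1.352e-5 mol.
Φ(unknown) = 7.20e-6 / 1.352e-5 = 0.533.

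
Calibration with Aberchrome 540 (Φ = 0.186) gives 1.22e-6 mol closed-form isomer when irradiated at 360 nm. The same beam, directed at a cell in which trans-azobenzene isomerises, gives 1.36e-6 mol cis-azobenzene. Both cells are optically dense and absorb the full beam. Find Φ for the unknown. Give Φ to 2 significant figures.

Photons absorbed by the actinometer: 1.22e-6 / 0.186 = 6.559e-6 mol.
Φ(unknown) = 1.36e-6 / 6.559e-6 = 0.21.

Φ = 0.21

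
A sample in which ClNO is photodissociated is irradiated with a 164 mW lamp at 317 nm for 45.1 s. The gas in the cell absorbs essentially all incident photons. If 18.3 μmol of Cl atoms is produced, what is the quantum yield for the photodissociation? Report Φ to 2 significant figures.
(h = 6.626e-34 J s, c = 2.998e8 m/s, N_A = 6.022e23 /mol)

Product: 18.3 μmol = 1.83e-5 mol.
Photon energy at 317 nm: hc/λ = (6.626e-34)(2.998e8)/(317e-9) = 6.266e-19 J.
Energy delivered: (164 mW)(45.1 s) = 7.396 J.
Photons incident: 7.396 / 6.266e-19 = 1.180e19, i.e. 1.180e19/6.022e23 = 1.959e-5 mol.
Φ = 1.83e-5 mol / 1.959e-5 mol photons = 0.93.

Φ = 0.93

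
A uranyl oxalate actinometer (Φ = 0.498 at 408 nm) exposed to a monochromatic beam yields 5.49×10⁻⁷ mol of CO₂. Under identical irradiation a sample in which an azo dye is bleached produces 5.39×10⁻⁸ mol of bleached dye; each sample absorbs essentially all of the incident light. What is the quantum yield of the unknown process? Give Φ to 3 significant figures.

Φ = 0.0489

Photons absorbed by the actinometer: 5.49×10⁻⁷ / 0.498 = 1.102×10⁻⁶ mol.
Φ(unknown) = 5.39×10⁻⁸ / 1.102×10⁻⁶ = 0.0489.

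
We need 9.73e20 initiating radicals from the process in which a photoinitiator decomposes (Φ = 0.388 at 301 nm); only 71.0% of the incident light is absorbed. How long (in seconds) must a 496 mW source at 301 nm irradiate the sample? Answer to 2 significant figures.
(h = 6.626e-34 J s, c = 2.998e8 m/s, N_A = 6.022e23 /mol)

Product: 9.73e20 / 6.022e23 = 0.001616 mol.
Photons that must be absorbed: 0.001616 / 0.388 = 0.004165 mol.
Incident photons needed: 0.004165 / 0.710 = 0.005866 mol.
Photon energy: hc/λ = 6.600e-19 J; per mole, 3.975e5 J mol⁻¹.
Energy required: 0.005866 × 3.975e5 = 2332 J.
Time: 2332 J / 0.496 W = 4700 s.

t ≈ 4700 s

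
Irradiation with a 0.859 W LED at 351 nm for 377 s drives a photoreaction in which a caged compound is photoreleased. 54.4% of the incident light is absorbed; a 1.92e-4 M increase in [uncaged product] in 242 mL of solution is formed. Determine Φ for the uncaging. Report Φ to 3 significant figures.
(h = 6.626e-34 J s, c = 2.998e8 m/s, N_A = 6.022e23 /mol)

Φ = 0.0899

Product: (1.92e-4 M)(0.242 L) = 4.646e-5 mol.
Photon energy at 351 nm: hc/λ = (6.626e-34)(2.998e8)/(351e-9) = 5.659e-19 J.
Energy delivered: (0.859 W)(377 s) = 323.8 J.
Photons incident: 323.8 / 5.659e-19 = 5.722e20, i.e. 5.722e20/6.022e23 = 9.502e-4 mol.
Photons absorbed: 0.544 × 9.502e-4 = 5.169e-4 mol.
Φ = 4.646e-5 mol / 5.169e-4 mol photons = 0.0899.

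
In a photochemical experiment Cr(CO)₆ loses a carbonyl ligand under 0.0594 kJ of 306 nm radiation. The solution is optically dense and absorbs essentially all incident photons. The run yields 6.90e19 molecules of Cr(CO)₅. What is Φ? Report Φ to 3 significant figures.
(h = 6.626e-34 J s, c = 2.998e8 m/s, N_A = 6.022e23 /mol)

Φ = 0.754

Product: 6.90e19 / 6.022e23 = 1.146e-4 mol.
Photon energy at 306 nm: hc/λ = (6.626e-34)(2.998e8)/(306e-9) = 6.492e-19 J.
Incident energy: 0.0594 kJ = 59.4 J.
Photons incident: 59.4 / 6.492e-19 = 9.150e19, i.e. 9.150e19/6.022e23 = 1.519e-4 mol.
Φ = 1.146e-4 mol / 1.519e-4 mol photons = 0.754.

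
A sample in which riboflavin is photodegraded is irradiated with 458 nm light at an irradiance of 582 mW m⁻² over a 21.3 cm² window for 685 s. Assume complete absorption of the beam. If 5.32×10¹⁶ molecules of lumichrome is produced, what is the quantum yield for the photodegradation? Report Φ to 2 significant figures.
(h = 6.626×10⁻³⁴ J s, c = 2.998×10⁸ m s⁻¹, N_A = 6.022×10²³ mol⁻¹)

Φ = 0.027

Product: 5.32×10¹⁶ / 6.022×10²³ = 8.834×10⁻⁸ mol.
Photon energy at 458 nm: hc/λ = (6.626×10⁻³⁴)(2.998×10⁸)/(458×10⁻⁹) = 4.337×10⁻¹⁹ J.
Energy delivered: (582 mW m⁻²)(21.3×10⁻⁴ m²)(685 s) = 0.8492 J.
Photons incident: 0.8492 / 4.337×10⁻¹⁹ = 1.958×10¹⁸, i.e. 1.958×10¹⁸/6.022×10²³ = 3.251×10⁻⁶ mol.
Φ = 8.834×10⁻⁸ mol / 3.251×10⁻⁶ mol photons = 0.027.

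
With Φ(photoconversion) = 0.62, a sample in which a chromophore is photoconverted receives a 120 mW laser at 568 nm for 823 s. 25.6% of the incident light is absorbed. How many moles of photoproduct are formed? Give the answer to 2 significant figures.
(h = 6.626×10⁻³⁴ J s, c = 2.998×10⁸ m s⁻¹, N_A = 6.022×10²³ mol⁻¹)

Photon energy at 568 nm: hc/λ = (6.626×10⁻³⁴)(2.998×10⁸)/(568×10⁻⁹) = 3.497×10⁻¹⁹ J.
Energy delivered: (120 mW)(823 s) = 98.76 J.
Photons incident: 98.76 / 3.497×10⁻¹⁹ = 2.824×10²⁰, i.e. 2.824×10²⁰/6.022×10²³ = 4.689×10⁻⁴ mol.
Photons absorbed: 0.256 × 4.689×10⁻⁴ = 1.200×10⁻⁴ mol.
Product: Φ × n_abs = 0.62 × 1.200×10⁻⁴ = 7.440×10⁻⁵ mol.

7.4×10⁻⁵ mol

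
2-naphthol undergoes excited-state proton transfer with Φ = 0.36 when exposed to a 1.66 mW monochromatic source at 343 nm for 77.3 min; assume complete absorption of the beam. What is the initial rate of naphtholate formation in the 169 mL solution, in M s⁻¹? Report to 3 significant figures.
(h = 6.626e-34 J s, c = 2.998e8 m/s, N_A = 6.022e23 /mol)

1.01e-8 M s⁻¹

Photon energy at 343 nm: hc/λ = (6.626e-34)(2.998e8)/(343e-9) = 5.791e-19 J.
Energy delivered: (1.66 mW)(4638 s) = 7.699 J.
Photons incident: 7.699 / 5.791e-19 = 1.329e19, i.e. 1.329e19/6.022e23 = 2.207e-5 mol.
Product formed: 0.36 × 2.207e-5 = 7.945e-6 mol.
Rate: 7.945e-6 mol / (4638 s × 0.169 L) = 1.01e-8 M s⁻¹.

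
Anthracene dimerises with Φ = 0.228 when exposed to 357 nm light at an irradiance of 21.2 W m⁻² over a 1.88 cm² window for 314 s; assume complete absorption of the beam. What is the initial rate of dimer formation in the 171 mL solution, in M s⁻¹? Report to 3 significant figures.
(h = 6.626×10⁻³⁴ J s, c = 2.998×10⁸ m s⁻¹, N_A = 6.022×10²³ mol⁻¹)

Photon energy at 357 nm: hc/λ = (6.626×10⁻³⁴)(2.998×10⁸)/(357×10⁻⁹) = 5.564×10⁻¹⁹ J.
Energy delivered: (21.2 W m⁻²)(1.88×10⁻⁴ m²)(314 s) = 1.251 J.
Photons incident: 1.251 / 5.564×10⁻¹⁹ = 2.248×10¹⁸, i.e. 2.248×10¹⁸/6.022×10²³ = 3.733×10⁻⁶ mol.
Product formed: 0.228 × 3.733×10⁻⁶ = 8.511×10⁻⁷ mol.
Rate: 8.511×10⁻⁷ mol / (314 s × 0.171 L) = 1.59×10⁻⁸ M s⁻¹.

1.59×10⁻⁸ M s⁻¹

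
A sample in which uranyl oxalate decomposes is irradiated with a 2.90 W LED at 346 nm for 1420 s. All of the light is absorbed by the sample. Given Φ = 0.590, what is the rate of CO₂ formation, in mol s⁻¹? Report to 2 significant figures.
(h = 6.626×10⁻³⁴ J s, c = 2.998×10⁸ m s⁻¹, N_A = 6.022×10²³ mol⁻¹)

Photon energy at 346 nm: hc/λ = (6.626×10⁻³⁴)(2.998×10⁸)/(346×10⁻⁹) = 5.741×10⁻¹⁹ J.
Energy delivered: (2.90 W)(1420 s) = 4118 J.
Photons incident: 4118 / 5.741×10⁻¹⁹ = 7.173×10²¹, i.e. 7.173×10²¹/6.022×10²³ = 0.01191 mol.
Product formed: 0.590 × 0.01191 = 0.007027 mol.
Rate: 0.007027 / 1420 s = 4.9×10⁻⁶ mol s⁻¹.

4.9×10⁻⁶ mol s⁻¹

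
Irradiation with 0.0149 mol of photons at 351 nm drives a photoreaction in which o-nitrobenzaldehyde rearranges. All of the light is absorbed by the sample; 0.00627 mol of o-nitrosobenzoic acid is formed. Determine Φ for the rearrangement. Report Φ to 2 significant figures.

Φ = 0.42

Φ = 0.00627 mol / 0.0149 mol photons = 0.42.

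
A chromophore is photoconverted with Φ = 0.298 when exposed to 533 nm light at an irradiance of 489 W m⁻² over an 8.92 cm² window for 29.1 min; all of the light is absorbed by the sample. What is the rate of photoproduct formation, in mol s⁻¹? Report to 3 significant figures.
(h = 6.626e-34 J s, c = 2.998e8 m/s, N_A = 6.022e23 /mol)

5.79e-7 mol s⁻¹

Photon energy at 533 nm: hc/λ = (6.626e-34)(2.998e8)/(533e-9) = 3.727e-19 J.
Energy delivered: (489 W m⁻²)(8.92e-4 m²)(1746 s) = 761.6 J.
Photons incident: 761.6 / 3.727e-19 = 2.043e21, i.e. 2.043e21/6.022e23 = 0.003393 mol.
Product formed: 0.298 × 0.003393 = 0.001011 mol.
Rate: 0.001011 / 1746 s = 5.79e-7 mol s⁻¹.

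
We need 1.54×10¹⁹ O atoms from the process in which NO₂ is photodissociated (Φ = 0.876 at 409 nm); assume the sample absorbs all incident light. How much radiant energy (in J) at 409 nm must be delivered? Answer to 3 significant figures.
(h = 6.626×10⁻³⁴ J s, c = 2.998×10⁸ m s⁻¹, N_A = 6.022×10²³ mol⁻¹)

Product: 1.54×10¹⁹ / 6.022×10²³ = 2.557×10⁻⁵ mol.
Photons that must be absorbed: 2.557×10⁻⁵ / 0.876 = 2.919×10⁻⁵ mol.
Photon energy: hc/λ = 4.857×10⁻¹⁹ J; per mole, 2.925×10⁵ J mol⁻¹.
Energy required: 2.919×10⁻⁵ × 2.925×10⁵ = 8.54 J.

8.54 J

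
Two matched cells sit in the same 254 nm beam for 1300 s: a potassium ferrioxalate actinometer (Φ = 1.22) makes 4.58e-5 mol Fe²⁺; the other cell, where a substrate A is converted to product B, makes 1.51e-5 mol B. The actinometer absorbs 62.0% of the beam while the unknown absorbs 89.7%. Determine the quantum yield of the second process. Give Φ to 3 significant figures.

Photons absorbed by the actinometer: 4.58e-5 / 1.22 = 3.754e-5 mol.
Incident flux: 3.754e-5 / 0.620 = 6.055e-5 einstein.
Absorbed by unknown: 0.897 × 6.055e-5 = 5.431e-5 mol.
Φ(unknown) = 1.51e-5 / 5.431e-5 = 0.278.

Φ = 0.278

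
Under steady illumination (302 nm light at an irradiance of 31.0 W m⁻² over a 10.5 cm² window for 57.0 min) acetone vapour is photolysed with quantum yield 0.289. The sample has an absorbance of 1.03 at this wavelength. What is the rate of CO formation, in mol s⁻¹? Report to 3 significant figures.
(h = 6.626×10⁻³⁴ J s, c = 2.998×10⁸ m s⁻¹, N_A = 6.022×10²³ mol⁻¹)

2.15×10⁻⁸ mol s⁻¹

Photon energy at 302 nm: hc/λ = (6.626×10⁻³⁴)(2.998×10⁸)/(302×10⁻⁹) = 6.578×10⁻¹⁹ J.
Energy delivered: (31.0 W m⁻²)(10.5×10⁻⁴ m²)(3420 s) = 111.3 J.
Photons incident: 111.3 / 6.578×10⁻¹⁹ = 1.692×10²⁰, i.e. 1.692×10²⁰/6.022×10²³ = 2.810×10⁻⁴ mol.
Fraction absorbed: 1 − 10^(−1.03) = 0.9067.
Photons absorbed: 0.9067 × 2.810×10⁻⁴ = 2.548×10⁻⁴ mol.
Product formed: 0.289 × 2.548×10⁻⁴ = 7.364×10⁻⁵ mol.
Rate: 7.364×10⁻⁵ / 3420 s = 2.15×10⁻⁸ mol s⁻¹.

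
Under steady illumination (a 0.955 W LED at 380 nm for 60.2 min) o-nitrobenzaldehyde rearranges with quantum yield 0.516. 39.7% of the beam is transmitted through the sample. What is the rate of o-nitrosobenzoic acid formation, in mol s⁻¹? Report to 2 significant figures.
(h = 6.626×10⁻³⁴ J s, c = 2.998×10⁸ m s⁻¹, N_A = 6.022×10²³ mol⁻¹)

9.4×10⁻⁷ mol s⁻¹

Photon energy at 380 nm: hc/λ = (6.626×10⁻³⁴)(2.998×10⁸)/(380×10⁻⁹) = 5.228×10⁻¹⁹ J.
Energy delivered: (0.955 W)(3612 s) = 3449 J.
Photons incident: 3449 / 5.228×10⁻¹⁹ = 6.597×10²¹, i.e. 6.597×10²¹/6.022×10²³ = 0.01095 mol.
Fraction absorbed: 1 − 39.7/100 = 0.6030.
Photons absorbed: 0.6030 × 0.01095 = 0.006603 mol.
Product formed: 0.516 × 0.006603 = 0.003407 mol.
Rate: 0.003407 / 3612 s = 9.4×10⁻⁷ mol s⁻¹.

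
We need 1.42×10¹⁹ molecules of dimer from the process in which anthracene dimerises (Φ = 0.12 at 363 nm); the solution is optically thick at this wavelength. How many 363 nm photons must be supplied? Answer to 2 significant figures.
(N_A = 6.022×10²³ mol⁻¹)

1.2×10²⁰ photons

Product: 1.42×10¹⁹ / 6.022×10²³ = 2.358×10⁻⁵ mol.
Photons that must be absorbed: 2.358×10⁻⁵ / 0.12 = 1.965×10⁻⁴ mol.
Photon count: 1.965×10⁻⁴ × 6.022×10²³ = 1.2×10²⁰.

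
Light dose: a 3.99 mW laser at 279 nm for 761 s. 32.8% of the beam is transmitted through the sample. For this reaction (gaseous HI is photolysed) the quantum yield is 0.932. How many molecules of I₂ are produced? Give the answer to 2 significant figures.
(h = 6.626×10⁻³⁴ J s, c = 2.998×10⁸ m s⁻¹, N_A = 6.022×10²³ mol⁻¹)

2.7×10¹⁸ molecules

Photon energy at 279 nm: hc/λ = (6.626×10⁻³⁴)(2.998×10⁸)/(279×10⁻⁹) = 7.120×10⁻¹⁹ J.
Energy delivered: (3.99 mW)(761 s) = 3.036 J.
Photons incident: 3.036 / 7.120×10⁻¹⁹ = 4.264×10¹⁸, i.e. 4.264×10¹⁸/6.022×10²³ = 7.081×10⁻⁶ mol.
Fraction absorbed: 1 − 32.8/100 = 0.6720.
Photons absorbed: 0.6720 × 7.081×10⁻⁶ = 4.758×10⁻⁶ mol.
Product: Φ × n_abs = 0.932 × 4.758×10⁻⁶ = 4.434×10⁻⁶ mol.
As a count: 4.434×10⁻⁶ × 6.022×10²³ = 2.7×10¹⁸.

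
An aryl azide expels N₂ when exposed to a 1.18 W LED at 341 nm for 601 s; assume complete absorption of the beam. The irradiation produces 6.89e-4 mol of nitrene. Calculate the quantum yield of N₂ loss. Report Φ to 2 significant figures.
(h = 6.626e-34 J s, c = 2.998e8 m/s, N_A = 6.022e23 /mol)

Photon energy at 341 nm: hc/λ = (6.626e-34)(2.998e8)/(341e-9) = 5.825e-19 J.
Energy delivered: (1.18 W)(601 s) = 709.2 J.
Photons incident: 709.2 / 5.825e-19 = 1.218e21, i.e. 1.218e21/6.022e23 = 0.002023 mol.
Φ = 6.89e-4 mol / 0.002023 mol photons = 0.34.

Φ = 0.34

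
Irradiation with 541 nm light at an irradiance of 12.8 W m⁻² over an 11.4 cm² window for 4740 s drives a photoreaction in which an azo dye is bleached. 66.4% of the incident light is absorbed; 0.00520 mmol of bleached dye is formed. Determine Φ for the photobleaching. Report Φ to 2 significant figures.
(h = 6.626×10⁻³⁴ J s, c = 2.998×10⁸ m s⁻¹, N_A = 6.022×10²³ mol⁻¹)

Product: 0.00520 mmol = 5.20×10⁻⁶ mol.
Photon energy at 541 nm: hc/λ = (6.626×10⁻³⁴)(2.998×10⁸)/(541×10⁻⁹) = 3.672×10⁻¹⁹ J.
Energy delivered: (12.8 W m⁻²)(11.4×10⁻⁴ m²)(4740 s) = 69.17 J.
Photons incident: 69.17 / 3.672×10⁻¹⁹ = 1.884×10²⁰, i.e. 1.884×10²⁰/6.022×10²³ = 3.129×10⁻⁴ mol.
Photons absorbed: 0.664 × 3.129×10⁻⁴ = 2.078×10⁻⁴ mol.
Φ = 5.20×10⁻⁶ mol / 2.078×10⁻⁴ mol photons = 0.025.

Φ = 0.025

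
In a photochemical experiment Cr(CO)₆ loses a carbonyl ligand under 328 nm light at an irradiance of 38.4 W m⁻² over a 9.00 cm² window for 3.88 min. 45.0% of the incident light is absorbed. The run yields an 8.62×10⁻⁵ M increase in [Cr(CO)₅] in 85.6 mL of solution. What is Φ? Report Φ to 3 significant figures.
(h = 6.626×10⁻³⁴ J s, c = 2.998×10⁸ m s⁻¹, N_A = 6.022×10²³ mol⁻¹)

Φ = 0.743

Product: (8.62×10⁻⁵ M)(0.0856 L) = 7.379×10⁻⁶ mol.
Photon energy at 328 nm: hc/λ = (6.626×10⁻³⁴)(2.998×10⁸)/(328×10⁻⁹) = 6.056×10⁻¹⁹ J.
Energy delivered: (38.4 W m⁻²)(9.00×10⁻⁴ m²)(232.8 s) = 8.046 J.
Photons incident: 8.046 / 6.056×10⁻¹⁹ = 1.329×10¹⁹, i.e. 1.329×10¹⁹/6.022×10²³ = 2.207×10⁻⁵ mol.
Photons absorbed: 0.450 × 2.207×10⁻⁵ = 9.932×10⁻⁶ mol.
Φ = 7.379×10⁻⁶ mol / 9.932×10⁻⁶ mol photons = 0.743.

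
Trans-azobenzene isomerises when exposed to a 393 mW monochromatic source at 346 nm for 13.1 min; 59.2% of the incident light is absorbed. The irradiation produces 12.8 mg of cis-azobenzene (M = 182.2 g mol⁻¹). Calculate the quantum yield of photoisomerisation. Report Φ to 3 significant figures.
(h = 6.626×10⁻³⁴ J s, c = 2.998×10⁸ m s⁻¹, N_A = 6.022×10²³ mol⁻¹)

Product: 12.8 mg / 182.2 g mol⁻¹ = 7.025×10⁻⁵ mol.
Photon energy at 346 nm: hc/λ = (6.626×10⁻³⁴)(2.998×10⁸)/(346×10⁻⁹) = 5.741×10⁻¹⁹ J.
Energy delivered: (393 mW)(786 s) = 308.9 J.
Photons incident: 308.9 / 5.741×10⁻¹⁹ = 5.381×10²⁰, i.e. 5.381×10²⁰/6.022×10²³ = 8.936×10⁻⁴ mol.
Photons absorbed: 0.592 × 8.936×10⁻⁴ = 5.290×10⁻⁴ mol.
Φ = 7.025×10⁻⁵ mol / 5.290×10⁻⁴ mol photons = 0.133.

Φ = 0.133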